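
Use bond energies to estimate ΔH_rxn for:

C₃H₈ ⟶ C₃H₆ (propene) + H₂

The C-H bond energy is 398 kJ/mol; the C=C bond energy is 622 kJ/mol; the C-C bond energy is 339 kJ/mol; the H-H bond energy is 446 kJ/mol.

ΔH ≈ +67 kJ

Bonds broken (reactants):
  C-C: 2 × 339 = 678
  C-H: 8 × 398 = 3184
  Σ(broken) = 3862 kJ
Bonds formed (products):
  C-C: 1 × 339 = 339
  C-H: 6 × 398 = 2388
  C=C: 1 × 622 = 622
  H-H: 1 × 446 = 446
  Σ(formed) = 3795 kJ
ΔH = Σ(broken) − Σ(formed) = 3862 − 3795 = +67 kJ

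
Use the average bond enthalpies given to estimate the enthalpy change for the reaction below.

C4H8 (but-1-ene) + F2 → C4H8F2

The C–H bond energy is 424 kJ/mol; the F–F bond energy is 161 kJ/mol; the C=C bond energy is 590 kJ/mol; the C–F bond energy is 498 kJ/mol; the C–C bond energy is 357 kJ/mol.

Bonds broken (reactants):
  C–C: 2 × 357 = 714
  C–H: 8 × 424 = 3392
  C=C: 1 × 590 = 590
  F–F: 1 × 161 = 161
  Σ(broken) = 4857 kJ
Bonds formed (products):
  C–C: 3 × 357 = 1071
  C–F: 2 × 498 = 996
  C–H: 8 × 424 = 3392
  Σ(formed) = 5459 kJ
ΔH = Σ(broken) − Σ(formed) = 4857 − 5459 = −602 kJ

ΔH ≈ −602 kJ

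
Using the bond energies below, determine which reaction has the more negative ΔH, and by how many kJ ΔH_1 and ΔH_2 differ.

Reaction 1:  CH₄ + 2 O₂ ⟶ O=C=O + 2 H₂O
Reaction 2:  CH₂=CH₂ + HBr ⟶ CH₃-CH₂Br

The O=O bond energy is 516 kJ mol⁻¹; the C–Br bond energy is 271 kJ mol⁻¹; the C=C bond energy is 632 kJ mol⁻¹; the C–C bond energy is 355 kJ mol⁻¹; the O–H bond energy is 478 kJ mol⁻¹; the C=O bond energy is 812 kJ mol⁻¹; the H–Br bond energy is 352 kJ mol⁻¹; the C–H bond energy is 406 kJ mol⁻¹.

Reaction 1:
  Bonds broken (reactants):
    C–H: 4 × 406 = 1624
    O=O: 2 × 516 = 1032
    Σ(broken) = 2656 kJ
  Bonds formed (products):
    C=O: 2 × 812 = 1624
    O–H: 4 × 478 = 1912
    Σ(formed) = 3536 kJ
  ΔH_1 = 2656 − 3536 = −880 kJ
Reaction 2:
  Bonds broken (reactants):
    C–H: 4 × 406 = 1624
    C=C: 1 × 632 = 632
    H–Br: 1 × 352 = 352
    Σ(broken) = 2608 kJ
  Bonds formed (products):
    C–Br: 1 × 271 = 271
    C–C: 1 × 355 = 355
    C–H: 5 × 406 = 2030
    Σ(formed) = 2656 kJ
  ΔH_2 = 2608 − 2656 = −48 kJ
ΔH_1 − ΔH_2 = −832 kJ, so reaction 1 has the more negative ΔH; |ΔH_1 − ΔH_2| = 832 kJ.

Reaction 1, by 832 kJ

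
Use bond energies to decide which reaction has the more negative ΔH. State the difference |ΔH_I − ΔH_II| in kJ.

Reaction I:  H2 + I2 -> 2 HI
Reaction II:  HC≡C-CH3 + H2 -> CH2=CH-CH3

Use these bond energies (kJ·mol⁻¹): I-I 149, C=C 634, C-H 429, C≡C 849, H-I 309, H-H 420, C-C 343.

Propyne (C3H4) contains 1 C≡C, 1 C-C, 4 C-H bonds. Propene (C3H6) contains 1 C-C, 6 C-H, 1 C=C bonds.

Reaction I:
  Bonds broken (reactants):
    H-H: 1 × 420 = 420
    I-I: 1 × 149 = 149
    Σ(broken) = 569 kJ
  Bonds formed (products):
    H-I: 2 × 309 = 618
    Σ(formed) = 618 kJ
  ΔH_I = 569 − 618 = −49 kJ
Reaction II:
  Bonds broken (reactants):
    C≡C: 1 × 849 = 849
    C-C: 1 × 343 = 343
    C-H: 4 × 429 = 1716
    H-H: 1 × 420 = 420
    Σ(broken) = 3328 kJ
  Bonds formed (products):
    C-C: 1 × 343 = 343
    C-H: 6 × 429 = 2574
    C=C: 1 × 634 = 634
    Σ(formed) = 3551 kJ
  ΔH_II = 3328 − 3551 = −223 kJ
ΔH_I − ΔH_II = +174 kJ, so reaction II has the more negative ΔH; |ΔH_I − ΔH_II| = 174 kJ.

Reaction II, by 174 kJ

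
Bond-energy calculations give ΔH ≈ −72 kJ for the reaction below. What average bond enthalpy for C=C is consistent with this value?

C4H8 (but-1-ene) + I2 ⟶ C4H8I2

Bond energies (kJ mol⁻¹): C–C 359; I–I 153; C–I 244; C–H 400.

D(C=C) ≈ 622 kJ/mol

Let D be the C=C bond energy.
Σ(broken) = 2×359 + 8×400 + 1×D + 1×153 = 4071 + D
Σ(formed) = 3×359 + 8×400 + 2×244 = 4765
ΔH = Σ(broken) − Σ(formed) = (4071 + D) − (4765) = −694 + D
Setting this equal to −72 kJ gives D = 622 kJ/mol.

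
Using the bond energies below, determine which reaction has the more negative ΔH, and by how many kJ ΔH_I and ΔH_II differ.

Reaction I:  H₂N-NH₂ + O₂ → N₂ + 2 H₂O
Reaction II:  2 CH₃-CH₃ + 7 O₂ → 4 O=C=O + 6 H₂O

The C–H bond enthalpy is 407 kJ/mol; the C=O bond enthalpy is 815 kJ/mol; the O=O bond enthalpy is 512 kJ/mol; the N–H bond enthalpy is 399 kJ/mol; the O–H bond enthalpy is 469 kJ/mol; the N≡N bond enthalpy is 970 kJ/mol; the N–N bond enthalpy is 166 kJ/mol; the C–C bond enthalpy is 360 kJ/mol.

Reaction I:
  Bonds broken (reactants):
    N–H: 4 × 399 = 1596
    N–N: 1 × 166 = 166
    O=O: 1 × 512 = 512
    Σ(broken) = 2274 kJ
  Bonds formed (products):
    N≡N: 1 × 970 = 970
    O–H: 4 × 469 = 1876
    Σ(formed) = 2846 kJ
  ΔH_I = 2274 − 2846 = −572 kJ
Reaction II:
  Bonds broken (reactants):
    C–C: 2 × 360 = 720
    C–H: 12 × 407 = 4884
    O=O: 7 × 512 = 3584
    Σ(broken) = 9188 kJ
  Bonds formed (products):
    C=O: 8 × 815 = 6520
    O–H: 12 × 469 = 5628
    Σ(formed) = 12148 kJ
  ΔH_II = 9188 − 12148 = −2960 kJ
ΔH_I − ΔH_II = +2388 kJ, so reaction II has the more negative ΔH; |ΔH_I − ΔH_II| = 2388 kJ.

Reaction II, by 2388 kJ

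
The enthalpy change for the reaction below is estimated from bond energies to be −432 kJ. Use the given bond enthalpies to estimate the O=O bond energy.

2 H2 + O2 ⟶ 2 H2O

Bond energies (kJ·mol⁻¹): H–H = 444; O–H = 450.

D(O=O) ≈ 480 kJ/mol

Let D be the O=O bond energy.
Σ(broken) = 2×444 + 1×D = 888 + D
Σ(formed) = 4×450 = 1800
ΔH = Σ(broken) − Σ(formed) = (888 + D) − (1800) = −912 + D
Setting this equal to −432 kJ gives D = 480 kJ/mol.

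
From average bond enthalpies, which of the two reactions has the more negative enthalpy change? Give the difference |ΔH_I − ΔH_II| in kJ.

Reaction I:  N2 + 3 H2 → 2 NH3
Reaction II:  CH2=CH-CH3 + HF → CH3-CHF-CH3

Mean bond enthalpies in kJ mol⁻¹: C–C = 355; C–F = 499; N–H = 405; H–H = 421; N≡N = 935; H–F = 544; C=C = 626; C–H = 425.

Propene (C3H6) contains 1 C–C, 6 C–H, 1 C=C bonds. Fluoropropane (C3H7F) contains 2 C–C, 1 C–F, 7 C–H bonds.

Reaction I, by 123 kJ

Reaction I:
  Bonds broken (reactants):
    H–H: 3 × 421 = 1263
    N≡N: 1 × 935 = 935
    Σ(broken) = 2198 kJ
  Bonds formed (products):
    N–H: 6 × 405 = 2430
    Σ(formed) = 2430 kJ
  ΔH_I = 2198 − 2430 = −232 kJ
Reaction II:
  Bonds broken (reactants):
    C–C: 1 × 355 = 355
    C–H: 6 × 425 = 2550
    C=C: 1 × 626 = 626
    H–F: 1 × 544 = 544
    Σ(broken) = 4075 kJ
  Bonds formed (products):
    C–C: 2 × 355 = 710
    C–F: 1 × 499 = 499
    C–H: 7 × 425 = 2975
    Σ(formed) = 4184 kJ
  ΔH_II = 4075 − 4184 = −109 kJ
ΔH_I − ΔH_II = −123 kJ, so reaction I has the more negative ΔH; |ΔH_I − ΔH_II| = 123 kJ.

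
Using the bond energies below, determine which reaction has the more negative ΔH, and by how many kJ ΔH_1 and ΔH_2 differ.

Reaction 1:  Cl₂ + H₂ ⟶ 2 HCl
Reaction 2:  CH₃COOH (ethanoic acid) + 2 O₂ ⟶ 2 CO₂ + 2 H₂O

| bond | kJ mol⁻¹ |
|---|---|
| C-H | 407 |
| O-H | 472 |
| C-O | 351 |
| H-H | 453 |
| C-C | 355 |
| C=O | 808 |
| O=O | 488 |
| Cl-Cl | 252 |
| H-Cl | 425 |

Reaction 2, by 792 kJ

Reaction 1:
  Bonds broken (reactants):
    Cl-Cl: 1 × 252 = 252
    H-H: 1 × 453 = 453
    Σ(broken) = 705 kJ
  Bonds formed (products):
    H-Cl: 2 × 425 = 850
    Σ(formed) = 850 kJ
  ΔH_1 = 705 − 850 = −145 kJ
Reaction 2:
  Bonds broken (reactants):
    C-C: 1 × 355 = 355
    C-H: 3 × 407 = 1221
    C-O: 1 × 351 = 351
    C=O: 1 × 808 = 808
    O-H: 1 × 472 = 472
    O=O: 2 × 488 = 976
    Σ(broken) = 4183 kJ
  Bonds formed (products):
    C=O: 4 × 808 = 3232
    O-H: 4 × 472 = 1888
    Σ(formed) = 5120 kJ
  ΔH_2 = 4183 − 5120 = −937 kJ
ΔH_1 − ΔH_2 = +792 kJ, so reaction 2 has the more negative ΔH; |ΔH_1 − ΔH_2| = 792 kJ.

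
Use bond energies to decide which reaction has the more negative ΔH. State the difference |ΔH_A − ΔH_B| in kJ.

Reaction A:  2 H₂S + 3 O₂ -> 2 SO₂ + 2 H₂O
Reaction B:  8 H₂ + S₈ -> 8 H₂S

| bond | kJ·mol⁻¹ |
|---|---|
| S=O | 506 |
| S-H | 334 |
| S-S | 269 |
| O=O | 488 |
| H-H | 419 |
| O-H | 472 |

Reaction A, by 1272 kJ

Reaction A:
  Bonds broken (reactants):
    O=O: 3 × 488 = 1464
    S-H: 4 × 334 = 1336
    Σ(broken) = 2800 kJ
  Bonds formed (products):
    O-H: 4 × 472 = 1888
    S=O: 4 × 506 = 2024
    Σ(formed) = 3912 kJ
  ΔH_A = 2800 − 3912 = −1112 kJ
Reaction B:
  Bonds broken (reactants):
    H-H: 8 × 419 = 3352
    S-S: 8 × 269 = 2152
    Σ(broken) = 5504 kJ
  Bonds formed (products):
    S-H: 16 × 334 = 5344
    Σ(formed) = 5344 kJ
  ΔH_B = 5504 − 5344 = +160 kJ
ΔH_A − ΔH_B = −1272 kJ, so reaction A has the more negative ΔH; |ΔH_A − ΔH_B| = 1272 kJ.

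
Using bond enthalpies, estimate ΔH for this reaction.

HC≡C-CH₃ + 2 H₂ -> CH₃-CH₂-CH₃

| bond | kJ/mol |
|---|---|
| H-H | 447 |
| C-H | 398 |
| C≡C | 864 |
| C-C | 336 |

Bonds broken (reactants):
  C≡C: 1 × 864 = 864
  C-C: 1 × 336 = 336
  C-H: 4 × 398 = 1592
  H-H: 2 × 447 = 894
  Σ(broken) = 3686 kJ
Bonds formed (products):
  C-C: 2 × 336 = 672
  C-H: 8 × 398 = 3184
  Σ(formed) = 3856 kJ
ΔH = Σ(broken) − Σ(formed) = 3686 − 3856 = −170 kJ

ΔH ≈ −170 kJ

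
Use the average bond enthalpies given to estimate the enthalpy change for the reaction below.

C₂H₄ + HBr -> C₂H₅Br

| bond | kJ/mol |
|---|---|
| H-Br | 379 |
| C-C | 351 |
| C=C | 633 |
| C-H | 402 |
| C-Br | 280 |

ΔH ≈ −21 kJ

Bonds broken (reactants):
  C-H: 4 × 402 = 1608
  C=C: 1 × 633 = 633
  H-Br: 1 × 379 = 379
  Σ(broken) = 2620 kJ
Bonds formed (products):
  C-Br: 1 × 280 = 280
  C-C: 1 × 351 = 351
  C-H: 5 × 402 = 2010
  Σ(formed) = 2641 kJ
ΔH = Σ(broken) − Σ(formed) = 2620 − 2641 = −21 kJ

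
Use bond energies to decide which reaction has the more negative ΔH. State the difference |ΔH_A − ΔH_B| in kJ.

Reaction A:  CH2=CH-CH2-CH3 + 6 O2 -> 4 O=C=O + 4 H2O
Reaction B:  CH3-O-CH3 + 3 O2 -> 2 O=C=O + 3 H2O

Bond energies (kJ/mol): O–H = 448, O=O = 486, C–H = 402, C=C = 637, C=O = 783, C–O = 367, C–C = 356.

Reaction A, by 1151 kJ

Reaction A:
  Bonds broken (reactants):
    C–C: 2 × 356 = 712
    C–H: 8 × 402 = 3216
    C=C: 1 × 637 = 637
    O=O: 6 × 486 = 2916
    Σ(broken) = 7481 kJ
  Bonds formed (products):
    C=O: 8 × 783 = 6264
    O–H: 8 × 448 = 3584
    Σ(formed) = 9848 kJ
  ΔH_A = 7481 − 9848 = −2367 kJ
Reaction B:
  Bonds broken (reactants):
    C–H: 6 × 402 = 2412
    C–O: 2 × 367 = 734
    O=O: 3 × 486 = 1458
    Σ(broken) = 4604 kJ
  Bonds formed (products):
    C=O: 4 × 783 = 3132
    O–H: 6 × 448 = 2688
    Σ(formed) = 5820 kJ
  ΔH_B = 4604 − 5820 = −1216 kJ
ΔH_A − ΔH_B = −1151 kJ, so reaction A has the more negative ΔH; |ΔH_A − ΔH_B| = 1151 kJ.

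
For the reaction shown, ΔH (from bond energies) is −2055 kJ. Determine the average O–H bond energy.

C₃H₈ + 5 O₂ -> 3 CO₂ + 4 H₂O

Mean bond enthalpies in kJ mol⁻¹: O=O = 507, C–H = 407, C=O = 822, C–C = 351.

D(O–H) ≈ 452 kJ/mol

Let D be the O–H bond energy.
Σ(broken) = 2×351 + 8×407 + 5×507 = 6493
Σ(formed) = 6×822 + 8×D = 4932 + 8D
ΔH = Σ(broken) − Σ(formed) = (6493) − (4932 + 8D) = +1561 − 8D
Setting this equal to −2055 kJ gives 8D = 3616, so D = 452 kJ/mol.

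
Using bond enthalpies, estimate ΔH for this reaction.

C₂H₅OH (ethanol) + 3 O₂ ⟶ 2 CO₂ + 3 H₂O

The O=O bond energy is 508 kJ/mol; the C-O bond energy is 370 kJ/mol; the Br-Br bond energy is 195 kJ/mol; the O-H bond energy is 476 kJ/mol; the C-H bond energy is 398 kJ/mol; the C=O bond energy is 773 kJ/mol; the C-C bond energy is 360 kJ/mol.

Bonds broken (reactants):
  C-C: 1 × 360 = 360
  C-H: 5 × 398 = 1990
  C-O: 1 × 370 = 370
  O-H: 1 × 476 = 476
  O=O: 3 × 508 = 1524
  Σ(broken) = 4720 kJ
Bonds formed (products):
  C=O: 4 × 773 = 3092
  O-H: 6 × 476 = 2856
  Σ(formed) = 5948 kJ
ΔH = Σ(broken) − Σ(formed) = 4720 − 5948 = −1228 kJ

ΔH ≈ −1228 kJ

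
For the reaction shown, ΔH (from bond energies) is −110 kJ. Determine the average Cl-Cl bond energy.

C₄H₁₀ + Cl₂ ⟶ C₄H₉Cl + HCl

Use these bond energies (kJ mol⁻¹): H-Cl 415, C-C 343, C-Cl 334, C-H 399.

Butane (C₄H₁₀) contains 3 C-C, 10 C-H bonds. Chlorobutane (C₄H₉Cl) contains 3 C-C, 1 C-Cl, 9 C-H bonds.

Let D be the Cl-Cl bond energy.
Σ(broken) = 3×343 + 10×399 + 1×D = 5019 + D
Σ(formed) = 3×343 + 1×334 + 9×399 + 1×415 = 5369
ΔH = Σ(broken) − Σ(formed) = (5019 + D) − (5369) = −350 + D
Setting this equal to −110 kJ gives D = 240 kJ/mol.

D(Cl-Cl) ≈ 240 kJ/mol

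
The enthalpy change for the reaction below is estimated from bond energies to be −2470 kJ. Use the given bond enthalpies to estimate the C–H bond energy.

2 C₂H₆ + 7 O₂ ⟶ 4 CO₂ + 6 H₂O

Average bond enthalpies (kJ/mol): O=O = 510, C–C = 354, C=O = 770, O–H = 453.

D(C–H) ≈ 404 kJ/mol

Let D be the C–H bond energy.
Σ(broken) = 2×354 + 12×D + 7×510 = 4278 + 12D
Σ(formed) = 8×770 + 12×453 = 11596
ΔH = Σ(broken) − Σ(formed) = (4278 + 12D) − (11596) = −7318 + 12D
Setting this equal to −2470 kJ gives 12D = 4848, so D = 404 kJ/mol.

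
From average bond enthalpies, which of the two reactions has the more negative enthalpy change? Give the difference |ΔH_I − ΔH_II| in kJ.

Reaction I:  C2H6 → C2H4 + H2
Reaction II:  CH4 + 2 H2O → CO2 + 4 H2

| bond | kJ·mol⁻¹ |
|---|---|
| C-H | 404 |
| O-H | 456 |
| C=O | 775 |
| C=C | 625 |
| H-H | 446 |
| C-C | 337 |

Reaction I, by 32 kJ

Reaction I:
  Bonds broken (reactants):
    C-C: 1 × 337 = 337
    C-H: 6 × 404 = 2424
    Σ(broken) = 2761 kJ
  Bonds formed (products):
    C-H: 4 × 404 = 1616
    C=C: 1 × 625 = 625
    H-H: 1 × 446 = 446
    Σ(formed) = 2687 kJ
  ΔH_I = 2761 − 2687 = +74 kJ
Reaction II:
  Bonds broken (reactants):
    C-H: 4 × 404 = 1616
    O-H: 4 × 456 = 1824
    Σ(broken) = 3440 kJ
  Bonds formed (products):
    C=O: 2 × 775 = 1550
    H-H: 4 × 446 = 1784
    Σ(formed) = 3334 kJ
  ΔH_II = 3440 − 3334 = +106 kJ
ΔH_I − ΔH_II = −32 kJ, so reaction I has the more negative ΔH; |ΔH_I − ΔH_II| = 32 kJ.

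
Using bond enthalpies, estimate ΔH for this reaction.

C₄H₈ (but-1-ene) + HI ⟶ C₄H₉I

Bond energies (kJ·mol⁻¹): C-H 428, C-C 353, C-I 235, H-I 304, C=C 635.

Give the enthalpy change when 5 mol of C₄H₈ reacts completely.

ΔH = −385 kJ

Bonds broken (reactants):
  C-C: 2 × 353 = 706
  C-H: 8 × 428 = 3424
  C=C: 1 × 635 = 635
  H-I: 1 × 304 = 304
  Σ(broken) = 5069 kJ
Bonds formed (products):
  C-C: 3 × 353 = 1059
  C-H: 9 × 428 = 3852
  C-I: 1 × 235 = 235
  Σ(formed) = 5146 kJ
ΔH = Σ(broken) − Σ(formed) = 5069 − 5146 = −77 kJ
For 5× the reaction as written: 5 × (−77) = −385 kJ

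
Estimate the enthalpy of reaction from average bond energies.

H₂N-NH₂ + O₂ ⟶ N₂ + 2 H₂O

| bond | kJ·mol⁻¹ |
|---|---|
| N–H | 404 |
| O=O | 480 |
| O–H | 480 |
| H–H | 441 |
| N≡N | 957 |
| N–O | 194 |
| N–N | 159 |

Bonds broken (reactants):
  N–H: 4 × 404 = 1616
  N–N: 1 × 159 = 159
  O=O: 1 × 480 = 480
  Σ(broken) = 2255 kJ
Bonds formed (products):
  N≡N: 1 × 957 = 957
  O–H: 4 × 480 = 1920
  Σ(formed) = 2877 kJ
ΔH = Σ(broken) − Σ(formed) = 2255 − 2877 = −622 kJ

ΔH ≈ −622 kJ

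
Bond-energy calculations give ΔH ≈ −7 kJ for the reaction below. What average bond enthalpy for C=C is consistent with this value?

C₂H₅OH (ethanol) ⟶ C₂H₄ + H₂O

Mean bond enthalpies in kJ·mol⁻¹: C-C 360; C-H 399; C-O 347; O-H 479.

D(C=C) ≈ 634 kJ/mol

Let D be the C=C bond energy.
Σ(broken) = 1×360 + 5×399 + 1×347 + 1×479 = 3181
Σ(formed) = 4×399 + 1×D + 2×479 = 2554 + D
ΔH = Σ(broken) − Σ(formed) = (3181) − (2554 + D) = +627 − D
Setting this equal to −7 kJ gives D = 634 kJ/mol.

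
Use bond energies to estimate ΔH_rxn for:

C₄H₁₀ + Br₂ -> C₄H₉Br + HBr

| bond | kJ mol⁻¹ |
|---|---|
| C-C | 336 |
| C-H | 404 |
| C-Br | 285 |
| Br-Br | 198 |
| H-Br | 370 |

ΔH ≈ −53 kJ

Bonds broken (reactants):
  Br-Br: 1 × 198 = 198
  C-C: 3 × 336 = 1008
  C-H: 10 × 404 = 4040
  Σ(broken) = 5246 kJ
Bonds formed (products):
  C-Br: 1 × 285 = 285
  C-C: 3 × 336 = 1008
  C-H: 9 × 404 = 3636
  H-Br: 1 × 370 = 370
  Σ(formed) = 5299 kJ
ΔH = Σ(broken) − Σ(formed) = 5246 − 5299 = −53 kJ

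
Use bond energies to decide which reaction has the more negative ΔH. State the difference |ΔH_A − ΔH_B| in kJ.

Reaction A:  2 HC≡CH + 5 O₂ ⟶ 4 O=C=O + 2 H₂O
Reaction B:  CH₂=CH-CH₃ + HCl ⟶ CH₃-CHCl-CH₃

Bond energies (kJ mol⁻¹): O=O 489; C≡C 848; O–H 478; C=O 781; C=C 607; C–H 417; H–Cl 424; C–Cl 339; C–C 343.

Reaction A:
  Bonds broken (reactants):
    C≡C: 2 × 848 = 1696
    C–H: 4 × 417 = 1668
    O=O: 5 × 489 = 2445
    Σ(broken) = 5809 kJ
  Bonds formed (products):
    C=O: 8 × 781 = 6248
    O–H: 4 × 478 = 1912
    Σ(formed) = 8160 kJ
  ΔH_A = 5809 − 8160 = −2351 kJ
Reaction B:
  Bonds broken (reactants):
    C–C: 1 × 343 = 343
    C–H: 6 × 417 = 2502
    C=C: 1 × 607 = 607
    H–Cl: 1 × 424 = 424
    Σ(broken) = 3876 kJ
  Bonds formed (products):
    C–C: 2 × 343 = 686
    C–Cl: 1 × 339 = 339
    C–H: 7 × 417 = 2919
    Σ(formed) = 3944 kJ
  ΔH_B = 3876 − 3944 = −68 kJ
ΔH_A − ΔH_B = −2283 kJ, so reaction A has the more negative ΔH; |ΔH_A − ΔH_B| = 2283 kJ.

Reaction A, by 2283 kJ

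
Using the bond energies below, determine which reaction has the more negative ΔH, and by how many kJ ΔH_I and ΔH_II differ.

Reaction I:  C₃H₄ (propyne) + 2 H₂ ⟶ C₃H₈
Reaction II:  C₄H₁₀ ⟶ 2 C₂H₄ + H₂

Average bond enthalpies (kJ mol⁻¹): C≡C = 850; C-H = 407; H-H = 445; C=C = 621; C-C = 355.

Reaction I, by 435 kJ

Reaction I:
  Bonds broken (reactants):
    C≡C: 1 × 850 = 850
    C-C: 1 × 355 = 355
    C-H: 4 × 407 = 1628
    H-H: 2 × 445 = 890
    Σ(broken) = 3723 kJ
  Bonds formed (products):
    C-C: 2 × 355 = 710
    C-H: 8 × 407 = 3256
    Σ(formed) = 3966 kJ
  ΔH_I = 3723 − 3966 = −243 kJ
Reaction II:
  Bonds broken (reactants):
    C-C: 3 × 355 = 1065
    C-H: 10 × 407 = 4070
    Σ(broken) = 5135 kJ
  Bonds formed (products):
    C-H: 8 × 407 = 3256
    C=C: 2 × 621 = 1242
    H-H: 1 × 445 = 445
    Σ(formed) = 4943 kJ
  ΔH_II = 5135 − 4943 = +192 kJ
ΔH_I − ΔH_II = −435 kJ, so reaction I has the more negative ΔH; |ΔH_I − ΔH_II| = 435 kJ.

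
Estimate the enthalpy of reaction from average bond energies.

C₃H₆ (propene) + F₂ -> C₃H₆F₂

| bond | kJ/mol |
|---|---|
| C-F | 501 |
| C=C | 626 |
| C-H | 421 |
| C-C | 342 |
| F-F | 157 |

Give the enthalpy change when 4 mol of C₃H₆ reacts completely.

ΔH = −2244 kJ

Bonds broken (reactants):
  C-C: 1 × 342 = 342
  C-H: 6 × 421 = 2526
  C=C: 1 × 626 = 626
  F-F: 1 × 157 = 157
  Σ(broken) = 3651 kJ
Bonds formed (products):
  C-C: 2 × 342 = 684
  C-F: 2 × 501 = 1002
  C-H: 6 × 421 = 2526
  Σ(formed) = 4212 kJ
ΔH = Σ(broken) − Σ(formed) = 3651 − 4212 = −561 kJ
For 4× the reaction as written: 4 × (−561) = −2244 kJ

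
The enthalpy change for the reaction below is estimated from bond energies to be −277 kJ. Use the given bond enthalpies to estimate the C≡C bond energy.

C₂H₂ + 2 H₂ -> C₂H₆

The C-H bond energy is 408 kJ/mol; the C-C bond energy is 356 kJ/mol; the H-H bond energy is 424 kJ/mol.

D(C≡C) ≈ 863 kJ/mol

Let D be the C≡C bond energy.
Σ(broken) = 1×D + 2×408 + 2×424 = 1664 + D
Σ(formed) = 1×356 + 6×408 = 2804
ΔH = Σ(broken) − Σ(formed) = (1664 + D) − (2804) = −1140 + D
Setting this equal to −277 kJ gives D = 863 kJ/mol.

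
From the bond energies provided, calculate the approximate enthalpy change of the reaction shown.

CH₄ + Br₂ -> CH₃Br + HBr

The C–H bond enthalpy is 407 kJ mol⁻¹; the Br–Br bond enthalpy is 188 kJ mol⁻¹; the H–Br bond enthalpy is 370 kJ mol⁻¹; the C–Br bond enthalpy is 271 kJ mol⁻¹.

ΔH ≈ −46 kJ

Bonds broken (reactants):
  Br–Br: 1 × 188 = 188
  C–H: 4 × 407 = 1628
  Σ(broken) = 1816 kJ
Bonds formed (products):
  C–Br: 1 × 271 = 271
  C–H: 3 × 407 = 1221
  H–Br: 1 × 370 = 370
  Σ(formed) = 1862 kJ
ΔH = Σ(broken) − Σ(formed) = 1816 − 1862 = −46 kJ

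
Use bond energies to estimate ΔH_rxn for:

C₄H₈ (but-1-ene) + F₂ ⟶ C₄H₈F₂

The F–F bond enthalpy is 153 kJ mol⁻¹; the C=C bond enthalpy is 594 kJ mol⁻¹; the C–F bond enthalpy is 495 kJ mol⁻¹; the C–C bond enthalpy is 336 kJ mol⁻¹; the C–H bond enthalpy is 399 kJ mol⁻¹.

Bonds broken (reactants):
  C–C: 2 × 336 = 672
  C–H: 8 × 399 = 3192
  C=C: 1 × 594 = 594
  F–F: 1 × 153 = 153
  Σ(broken) = 4611 kJ
Bonds formed (products):
  C–C: 3 × 336 = 1008
  C–F: 2 × 495 = 990
  C–H: 8 × 399 = 3192
  Σ(formed) = 5190 kJ
ΔH = Σ(broken) − Σ(formed) = 4611 − 5190 = −579 kJ

ΔH ≈ −579 kJ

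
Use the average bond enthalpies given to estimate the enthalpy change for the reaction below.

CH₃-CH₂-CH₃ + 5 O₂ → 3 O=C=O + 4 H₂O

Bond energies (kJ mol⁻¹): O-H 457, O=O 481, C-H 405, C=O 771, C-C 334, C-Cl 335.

Bonds broken (reactants):
  C-C: 2 × 334 = 668
  C-H: 8 × 405 = 3240
  O=O: 5 × 481 = 2405
  Σ(broken) = 6313 kJ
Bonds formed (products):
  C=O: 6 × 771 = 4626
  O-H: 8 × 457 = 3656
  Σ(formed) = 8282 kJ
ΔH = Σ(broken) − Σ(formed) = 6313 − 8282 = −1969 kJ

ΔH ≈ −1969 kJ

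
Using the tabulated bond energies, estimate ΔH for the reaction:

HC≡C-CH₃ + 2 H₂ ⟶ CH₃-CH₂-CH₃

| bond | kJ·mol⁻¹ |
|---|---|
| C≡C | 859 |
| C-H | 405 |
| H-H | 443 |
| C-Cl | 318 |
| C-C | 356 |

Bonds broken (reactants):
  C≡C: 1 × 859 = 859
  C-C: 1 × 356 = 356
  C-H: 4 × 405 = 1620
  H-H: 2 × 443 = 886
  Σ(broken) = 3721 kJ
Bonds formed (products):
  C-C: 2 × 356 = 712
  C-H: 8 × 405 = 3240
  Σ(formed) = 3952 kJ
ΔH = Σ(broken) − Σ(formed) = 3721 − 3952 = −231 kJ

ΔH ≈ −231 kJ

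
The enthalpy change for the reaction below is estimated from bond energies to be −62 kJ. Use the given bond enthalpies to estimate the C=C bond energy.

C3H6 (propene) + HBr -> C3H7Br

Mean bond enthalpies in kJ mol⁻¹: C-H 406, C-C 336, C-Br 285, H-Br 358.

Let D be the C=C bond energy.
Σ(broken) = 1×336 + 6×406 + 1×D + 1×358 = 3130 + D
Σ(formed) = 1×285 + 2×336 + 7×406 = 3799
ΔH = Σ(broken) − Σ(formed) = (3130 + D) − (3799) = −669 + D
Setting this equal to −62 kJ gives D = 607 kJ/mol.

D(C=C) ≈ 607 kJ/mol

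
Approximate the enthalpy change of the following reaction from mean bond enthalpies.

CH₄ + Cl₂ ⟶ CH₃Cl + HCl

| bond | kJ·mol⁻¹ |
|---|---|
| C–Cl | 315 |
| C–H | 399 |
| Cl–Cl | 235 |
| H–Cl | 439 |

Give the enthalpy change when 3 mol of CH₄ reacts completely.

Bonds broken (reactants):
  C–H: 4 × 399 = 1596
  Cl–Cl: 1 × 235 = 235
  Σ(broken) = 1831 kJ
Bonds formed (products):
  C–Cl: 1 × 315 = 315
  C–H: 3 × 399 = 1197
  H–Cl: 1 × 439 = 439
  Σ(formed) = 1951 kJ
ΔH = Σ(broken) − Σ(formed) = 1831 − 1951 = −120 kJ
For 3× the reaction as written: 3 × (−120) = −360 kJ

ΔH = −360 kJ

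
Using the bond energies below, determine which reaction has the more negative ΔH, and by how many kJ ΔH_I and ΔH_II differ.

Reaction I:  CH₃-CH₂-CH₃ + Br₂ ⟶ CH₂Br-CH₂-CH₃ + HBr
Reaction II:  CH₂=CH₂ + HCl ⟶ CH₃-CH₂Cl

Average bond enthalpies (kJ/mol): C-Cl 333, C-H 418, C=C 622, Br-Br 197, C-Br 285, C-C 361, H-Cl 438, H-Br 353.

Reaction II, by 29 kJ

Reaction I:
  Bonds broken (reactants):
    Br-Br: 1 × 197 = 197
    C-C: 2 × 361 = 722
    C-H: 8 × 418 = 3344
    Σ(broken) = 4263 kJ
  Bonds formed (products):
    C-Br: 1 × 285 = 285
    C-C: 2 × 361 = 722
    C-H: 7 × 418 = 2926
    H-Br: 1 × 353 = 353
    Σ(formed) = 4286 kJ
  ΔH_I = 4263 − 4286 = −23 kJ
Reaction II:
  Bonds broken (reactants):
    C-H: 4 × 418 = 1672
    C=C: 1 × 622 = 622
    H-Cl: 1 × 438 = 438
    Σ(broken) = 2732 kJ
  Bonds formed (products):
    C-C: 1 × 361 = 361
    C-Cl: 1 × 333 = 333
    C-H: 5 × 418 = 2090
    Σ(formed) = 2784 kJ
  ΔH_II = 2732 − 2784 = −52 kJ
ΔH_I − ΔH_II = +29 kJ, so reaction II has the more negative ΔH; |ΔH_I − ΔH_II| = 29 kJ.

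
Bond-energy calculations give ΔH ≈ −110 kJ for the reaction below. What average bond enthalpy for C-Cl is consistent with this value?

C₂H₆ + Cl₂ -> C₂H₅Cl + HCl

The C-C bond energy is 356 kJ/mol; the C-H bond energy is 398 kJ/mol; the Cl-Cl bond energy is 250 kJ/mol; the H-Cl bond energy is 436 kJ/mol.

Let D be the C-Cl bond energy.
Σ(broken) = 1×356 + 6×398 + 1×250 = 2994
Σ(formed) = 1×356 + 1×D + 5×398 + 1×436 = 2782 + D
ΔH = Σ(broken) − Σ(formed) = (2994) − (2782 + D) = +212 − D
Setting this equal to −110 kJ gives D = 322 kJ/mol.

D(C-Cl) ≈ 322 kJ/mol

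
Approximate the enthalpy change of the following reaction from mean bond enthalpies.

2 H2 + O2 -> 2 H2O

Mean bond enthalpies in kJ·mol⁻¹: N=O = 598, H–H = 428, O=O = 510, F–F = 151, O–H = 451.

ΔH ≈ −438 kJ

Bonds broken (reactants):
  H–H: 2 × 428 = 856
  O=O: 1 × 510 = 510
  Σ(broken) = 1366 kJ
Bonds formed (products):
  O–H: 4 × 451 = 1804
  Σ(formed) = 1804 kJ
ΔH = Σ(broken) − Σ(formed) = 1366 − 1804 = −438 kJ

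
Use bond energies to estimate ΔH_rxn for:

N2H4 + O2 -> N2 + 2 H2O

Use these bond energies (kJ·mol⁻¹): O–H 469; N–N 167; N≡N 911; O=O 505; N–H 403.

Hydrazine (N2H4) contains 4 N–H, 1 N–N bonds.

Bonds broken (reactants):
  N–H: 4 × 403 = 1612
  N–N: 1 × 167 = 167
  O=O: 1 × 505 = 505
  Σ(broken) = 2284 kJ
Bonds formed (products):
  N≡N: 1 × 911 = 911
  O–H: 4 × 469 = 1876
  Σ(formed) = 2787 kJ
ΔH = Σ(broken) − Σ(formed) = 2284 − 2787 = −503 kJ

ΔH ≈ −503 kJ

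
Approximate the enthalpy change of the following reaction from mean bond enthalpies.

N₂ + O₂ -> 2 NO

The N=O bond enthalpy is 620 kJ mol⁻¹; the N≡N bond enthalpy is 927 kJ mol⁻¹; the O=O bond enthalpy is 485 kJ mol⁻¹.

Bonds broken (reactants):
  N≡N: 1 × 927 = 927
  O=O: 1 × 485 = 485
  Σ(broken) = 1412 kJ
Bonds formed (products):
  N=O: 2 × 620 = 1240
  Σ(formed) = 1240 kJ
ΔH = Σ(broken) − Σ(formed) = 1412 − 1240 = +172 kJ

ΔH ≈ +172 kJ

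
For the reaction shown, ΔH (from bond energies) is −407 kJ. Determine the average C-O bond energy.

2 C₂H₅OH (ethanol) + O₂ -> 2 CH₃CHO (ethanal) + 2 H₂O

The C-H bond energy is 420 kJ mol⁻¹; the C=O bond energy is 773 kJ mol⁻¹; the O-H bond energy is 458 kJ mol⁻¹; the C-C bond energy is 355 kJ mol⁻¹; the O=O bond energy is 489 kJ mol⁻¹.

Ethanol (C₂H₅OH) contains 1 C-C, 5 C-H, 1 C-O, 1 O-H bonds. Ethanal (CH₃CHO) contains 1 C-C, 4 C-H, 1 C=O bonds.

Let D be the C-O bond energy.
Σ(broken) = 2×355 + 10×420 + 2×D + 2×458 + 1×489 = 6315 + 2D
Σ(formed) = 2×355 + 8×420 + 2×773 + 4×458 = 7448
ΔH = Σ(broken) − Σ(formed) = (6315 + 2D) − (7448) = −1133 + 2D
Setting this equal to −407 kJ gives 2D = 726, so D = 363 kJ/mol.

D(C-O) ≈ 363 kJ/mol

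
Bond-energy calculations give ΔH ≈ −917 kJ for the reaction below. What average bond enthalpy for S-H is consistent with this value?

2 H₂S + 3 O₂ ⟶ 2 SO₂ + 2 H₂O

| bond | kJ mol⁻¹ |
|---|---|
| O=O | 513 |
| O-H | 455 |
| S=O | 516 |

D(S-H) ≈ 357 kJ/mol

Let D be the S-H bond energy.
Σ(broken) = 3×513 + 4×D = 1539 + 4D
Σ(formed) = 4×455 + 4×516 = 3884
ΔH = Σ(broken) − Σ(formed) = (1539 + 4D) − (3884) = −2345 + 4D
Setting this equal to −917 kJ gives 4D = 1428, so D = 357 kJ/mol.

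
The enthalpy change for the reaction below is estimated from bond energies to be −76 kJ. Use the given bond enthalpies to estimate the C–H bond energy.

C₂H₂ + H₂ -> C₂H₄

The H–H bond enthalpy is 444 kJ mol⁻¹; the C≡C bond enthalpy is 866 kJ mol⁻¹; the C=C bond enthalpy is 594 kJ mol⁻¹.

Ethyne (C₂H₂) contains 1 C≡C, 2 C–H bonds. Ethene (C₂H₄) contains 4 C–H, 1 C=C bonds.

D(C–H) ≈ 396 kJ/mol

Let D be the C–H bond energy.
Σ(broken) = 1×866 + 2×D + 1×444 = 1310 + 2D
Σ(formed) = 4×D + 1×594 = 594 + 4D
ΔH = Σ(broken) − Σ(formed) = (1310 + 2D) − (594 + 4D) = +716 − 2D
Setting this equal to −76 kJ gives 2D = 792, so D = 396 kJ/mol.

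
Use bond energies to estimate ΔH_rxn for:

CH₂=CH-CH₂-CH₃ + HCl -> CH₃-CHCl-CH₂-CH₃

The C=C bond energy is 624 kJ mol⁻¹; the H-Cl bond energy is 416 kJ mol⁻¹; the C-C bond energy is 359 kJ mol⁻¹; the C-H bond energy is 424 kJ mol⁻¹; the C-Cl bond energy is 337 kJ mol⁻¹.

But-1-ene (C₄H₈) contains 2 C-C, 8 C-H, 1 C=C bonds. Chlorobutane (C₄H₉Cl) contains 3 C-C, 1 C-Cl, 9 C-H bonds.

ΔH ≈ −80 kJ

Bonds broken (reactants):
  C-C: 2 × 359 = 718
  C-H: 8 × 424 = 3392
  C=C: 1 × 624 = 624
  H-Cl: 1 × 416 = 416
  Σ(broken) = 5150 kJ
Bonds formed (products):
  C-C: 3 × 359 = 1077
  C-Cl: 1 × 337 = 337
  C-H: 9 × 424 = 3816
  Σ(formed) = 5230 kJ
ΔH = Σ(broken) − Σ(formed) = 5150 − 5230 = −80 kJ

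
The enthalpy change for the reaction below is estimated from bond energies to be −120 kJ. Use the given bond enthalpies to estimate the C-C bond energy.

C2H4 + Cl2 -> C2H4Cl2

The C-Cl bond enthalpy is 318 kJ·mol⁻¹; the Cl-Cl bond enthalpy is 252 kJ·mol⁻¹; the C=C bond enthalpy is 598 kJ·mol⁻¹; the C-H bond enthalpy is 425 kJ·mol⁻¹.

D(C-C) ≈ 334 kJ/mol

Let D be the C-C bond energy.
Σ(broken) = 4×425 + 1×598 + 1×252 = 2550
Σ(formed) = 1×D + 2×318 + 4×425 = 2336 + D
ΔH = Σ(broken) − Σ(formed) = (2550) − (2336 + D) = +214 − D
Setting this equal to −120 kJ gives D = 334 kJ/mol.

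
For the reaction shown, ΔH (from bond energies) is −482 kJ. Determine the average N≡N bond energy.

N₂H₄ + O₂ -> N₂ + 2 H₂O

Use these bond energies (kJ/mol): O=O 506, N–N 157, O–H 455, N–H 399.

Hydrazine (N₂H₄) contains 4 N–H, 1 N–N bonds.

D(N≡N) ≈ 921 kJ/mol

Let D be the N≡N bond energy.
Σ(broken) = 4×399 + 1×157 + 1×506 = 2259
Σ(formed) = 1×D + 4×455 = 1820 + D
ΔH = Σ(broken) − Σ(formed) = (2259) − (1820 + D) = +439 − D
Setting this equal to −482 kJ gives D = 921 kJ/mol.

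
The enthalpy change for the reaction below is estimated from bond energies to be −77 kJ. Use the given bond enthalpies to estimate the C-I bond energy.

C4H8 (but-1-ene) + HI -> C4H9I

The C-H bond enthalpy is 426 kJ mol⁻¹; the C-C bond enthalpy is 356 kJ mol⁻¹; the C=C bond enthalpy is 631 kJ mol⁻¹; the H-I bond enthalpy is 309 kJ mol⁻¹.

D(C-I) ≈ 235 kJ/mol

Let D be the C-I bond energy.
Σ(broken) = 2×356 + 8×426 + 1×631 + 1×309 = 5060
Σ(formed) = 3×356 + 9×426 + 1×D = 4902 + D
ΔH = Σ(broken) − Σ(formed) = (5060) − (4902 + D) = +158 − D
Setting this equal to −77 kJ gives D = 235 kJ/mol.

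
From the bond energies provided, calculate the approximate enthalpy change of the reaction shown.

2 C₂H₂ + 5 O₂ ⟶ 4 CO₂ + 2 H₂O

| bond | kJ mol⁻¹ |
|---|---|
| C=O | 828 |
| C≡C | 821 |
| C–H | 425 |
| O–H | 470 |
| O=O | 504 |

ΔH ≈ −2642 kJ

Bonds broken (reactants):
  C≡C: 2 × 821 = 1642
  C–H: 4 × 425 = 1700
  O=O: 5 × 504 = 2520
  Σ(broken) = 5862 kJ
Bonds formed (products):
  C=O: 8 × 828 = 6624
  O–H: 4 × 470 = 1880
  Σ(formed) = 8504 kJ
ΔH = Σ(broken) − Σ(formed) = 5862 − 8504 = −2642 kJ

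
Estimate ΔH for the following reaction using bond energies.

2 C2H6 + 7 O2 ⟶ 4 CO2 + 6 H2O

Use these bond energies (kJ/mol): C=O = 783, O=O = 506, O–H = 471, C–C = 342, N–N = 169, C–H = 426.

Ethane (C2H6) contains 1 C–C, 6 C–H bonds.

Bonds broken (reactants):
  C–C: 2 × 342 = 684
  C–H: 12 × 426 = 5112
  O=O: 7 × 506 = 3542
  Σ(broken) = 9338 kJ
Bonds formed (products):
  C=O: 8 × 783 = 6264
  O–H: 12 × 471 = 5652
  Σ(formed) = 11916 kJ
ΔH = Σ(broken) − Σ(formed) = 9338 − 11916 = −2578 kJ

ΔH ≈ −2578 kJ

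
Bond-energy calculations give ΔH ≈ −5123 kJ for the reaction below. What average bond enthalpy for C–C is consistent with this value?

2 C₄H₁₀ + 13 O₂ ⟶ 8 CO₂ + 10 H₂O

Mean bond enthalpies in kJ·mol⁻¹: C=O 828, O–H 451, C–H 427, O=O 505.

Let D be the C–C bond energy.
Σ(broken) = 6×D + 20×427 + 13×505 = 15105 + 6D
Σ(formed) = 16×828 + 20×451 = 22268
ΔH = Σ(broken) − Σ(formed) = (15105 + 6D) − (22268) = −7163 + 6D
Setting this equal to −5123 kJ gives 6D = 2040, so D = 340 kJ/mol.

D(C–C) ≈ 340 kJ/mol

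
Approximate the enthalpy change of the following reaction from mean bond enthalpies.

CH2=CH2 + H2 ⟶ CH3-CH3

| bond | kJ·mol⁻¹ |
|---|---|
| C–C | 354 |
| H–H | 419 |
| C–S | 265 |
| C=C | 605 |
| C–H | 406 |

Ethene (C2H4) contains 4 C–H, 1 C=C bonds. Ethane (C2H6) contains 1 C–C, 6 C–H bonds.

Bonds broken (reactants):
  C–H: 4 × 406 = 1624
  C=C: 1 × 605 = 605
  H–H: 1 × 419 = 419
  Σ(broken) = 2648 kJ
Bonds formed (products):
  C–C: 1 × 354 = 354
  C–H: 6 × 406 = 2436
  Σ(formed) = 2790 kJ
ΔH = Σ(broken) − Σ(formed) = 2648 − 2790 = −142 kJ

ΔH ≈ −142 kJ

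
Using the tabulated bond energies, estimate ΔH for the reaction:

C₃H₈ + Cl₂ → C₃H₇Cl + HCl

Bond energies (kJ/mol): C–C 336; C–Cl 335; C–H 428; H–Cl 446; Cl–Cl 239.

Bonds broken (reactants):
  C–C: 2 × 336 = 672
  C–H: 8 × 428 = 3424
  Cl–Cl: 1 × 239 = 239
  Σ(broken) = 4335 kJ
Bonds formed (products):
  C–C: 2 × 336 = 672
  C–Cl: 1 × 335 = 335
  C–H: 7 × 428 = 2996
  H–Cl: 1 × 446 = 446
  Σ(formed) = 4449 kJ
ΔH = Σ(broken) − Σ(formed) = 4335 − 4449 = −114 kJ

ΔH ≈ −114 kJ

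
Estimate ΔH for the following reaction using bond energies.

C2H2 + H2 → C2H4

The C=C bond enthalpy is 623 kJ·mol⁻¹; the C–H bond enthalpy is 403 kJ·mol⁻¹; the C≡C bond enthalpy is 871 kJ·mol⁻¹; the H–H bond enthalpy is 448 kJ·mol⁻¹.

ΔH ≈ −110 kJ

Bonds broken (reactants):
  C≡C: 1 × 871 = 871
  C–H: 2 × 403 = 806
  H–H: 1 × 448 = 448
  Σ(broken) = 2125 kJ
Bonds formed (products):
  C–H: 4 × 403 = 1612
  C=C: 1 × 623 = 623
  Σ(formed) = 2235 kJ
ΔH = Σ(broken) − Σ(formed) = 2125 − 2235 = −110 kJ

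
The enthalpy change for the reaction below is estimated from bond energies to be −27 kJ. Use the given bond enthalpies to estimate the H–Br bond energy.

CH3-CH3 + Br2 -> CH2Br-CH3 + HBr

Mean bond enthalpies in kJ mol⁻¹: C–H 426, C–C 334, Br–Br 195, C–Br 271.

D(H–Br) ≈ 377 kJ/mol

Let D be the H–Br bond energy.
Σ(broken) = 1×195 + 1×334 + 6×426 = 3085
Σ(formed) = 1×271 + 1×334 + 5×426 + 1×D = 2735 + D
ΔH = Σ(broken) − Σ(formed) = (3085) − (2735 + D) = +350 − D
Setting this equal to −27 kJ gives D = 377 kJ/mol.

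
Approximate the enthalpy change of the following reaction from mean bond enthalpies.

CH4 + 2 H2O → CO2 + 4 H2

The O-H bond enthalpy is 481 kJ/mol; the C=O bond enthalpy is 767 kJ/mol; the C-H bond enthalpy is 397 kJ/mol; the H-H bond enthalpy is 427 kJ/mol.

ΔH ≈ +270 kJ

Bonds broken (reactants):
  C-H: 4 × 397 = 1588
  O-H: 4 × 481 = 1924
  Σ(broken) = 3512 kJ
Bonds formed (products):
  C=O: 2 × 767 = 1534
  H-H: 4 × 427 = 1708
  Σ(formed) = 3242 kJ
ΔH = Σ(broken) − Σ(formed) = 3512 − 3242 = +270 kJ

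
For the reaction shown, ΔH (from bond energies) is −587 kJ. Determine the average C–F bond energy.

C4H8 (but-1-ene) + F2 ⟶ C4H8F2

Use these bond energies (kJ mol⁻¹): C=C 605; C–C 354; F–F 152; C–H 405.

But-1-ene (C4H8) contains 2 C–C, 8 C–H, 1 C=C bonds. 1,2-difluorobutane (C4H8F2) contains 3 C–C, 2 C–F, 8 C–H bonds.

D(C–F) ≈ 495 kJ/mol

Let D be the C–F bond energy.
Σ(broken) = 2×354 + 8×405 + 1×605 + 1×152 = 4705
Σ(formed) = 3×354 + 2×D + 8×405 = 4302 + 2D
ΔH = Σ(broken) − Σ(formed) = (4705) − (4302 + 2D) = +403 − 2D
Setting this equal to −587 kJ gives 2D = 990, so D = 495 kJ/mol.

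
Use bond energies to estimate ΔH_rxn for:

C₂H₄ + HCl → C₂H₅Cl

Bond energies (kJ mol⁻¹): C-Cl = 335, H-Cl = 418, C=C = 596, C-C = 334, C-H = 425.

ΔH ≈ −80 kJ

Bonds broken (reactants):
  C-H: 4 × 425 = 1700
  C=C: 1 × 596 = 596
  H-Cl: 1 × 418 = 418
  Σ(broken) = 2714 kJ
Bonds formed (products):
  C-C: 1 × 334 = 334
  C-Cl: 1 × 335 = 335
  C-H: 5 × 425 = 2125
  Σ(formed) = 2794 kJ
ΔH = Σ(broken) − Σ(formed) = 2714 − 2794 = −80 kJ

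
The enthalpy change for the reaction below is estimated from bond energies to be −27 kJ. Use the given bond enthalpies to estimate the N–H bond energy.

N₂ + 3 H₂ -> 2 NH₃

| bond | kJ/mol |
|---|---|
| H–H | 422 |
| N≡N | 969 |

Let D be the N–H bond energy.
Σ(broken) = 3×422 + 1×969 = 2235
Σ(formed) = 6×D = 6D
ΔH = Σ(broken) − Σ(formed) = (2235) − (6D) = +2235 − 6D
Setting this equal to −27 kJ gives 6D = 2262, so D = 377 kJ/mol.

D(N–H) ≈ 377 kJ/mol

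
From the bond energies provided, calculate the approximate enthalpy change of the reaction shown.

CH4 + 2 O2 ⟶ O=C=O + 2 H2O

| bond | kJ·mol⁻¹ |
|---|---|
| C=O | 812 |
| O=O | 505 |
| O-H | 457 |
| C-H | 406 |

Bonds broken (reactants):
  C-H: 4 × 406 = 1624
  O=O: 2 × 505 = 1010
  Σ(broken) = 2634 kJ
Bonds formed (products):
  C=O: 2 × 812 = 1624
  O-H: 4 × 457 = 1828
  Σ(formed) = 3452 kJ
ΔH = Σ(broken) − Σ(formed) = 2634 − 3452 = −818 kJ

ΔH ≈ −818 kJ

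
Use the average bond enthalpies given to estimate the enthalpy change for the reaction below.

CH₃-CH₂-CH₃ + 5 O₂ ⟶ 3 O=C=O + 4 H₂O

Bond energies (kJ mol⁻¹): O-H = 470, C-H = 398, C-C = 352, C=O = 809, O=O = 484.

Bonds broken (reactants):
  C-C: 2 × 352 = 704
  C-H: 8 × 398 = 3184
  O=O: 5 × 484 = 2420
  Σ(broken) = 6308 kJ
Bonds formed (products):
  C=O: 6 × 809 = 4854
  O-H: 8 × 470 = 3760
  Σ(formed) = 8614 kJ
ΔH = Σ(broken) − Σ(formed) = 6308 − 8614 = −2306 kJ

ΔH ≈ −2306 kJ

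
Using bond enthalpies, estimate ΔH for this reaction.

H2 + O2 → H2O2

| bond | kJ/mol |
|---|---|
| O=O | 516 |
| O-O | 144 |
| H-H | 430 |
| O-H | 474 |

Bonds broken (reactants):
  H-H: 1 × 430 = 430
  O=O: 1 × 516 = 516
  Σ(broken) = 946 kJ
Bonds formed (products):
  O-H: 2 × 474 = 948
  O-O: 1 × 144 = 144
  Σ(formed) = 1092 kJ
ΔH = Σ(broken) − Σ(formed) = 946 − 1092 = −146 kJ

ΔH ≈ −146 kJ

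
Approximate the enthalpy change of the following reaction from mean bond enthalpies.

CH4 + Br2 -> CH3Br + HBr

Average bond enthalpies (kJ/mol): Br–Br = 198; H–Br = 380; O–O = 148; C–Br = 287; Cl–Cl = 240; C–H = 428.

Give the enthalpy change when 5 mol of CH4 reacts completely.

Bonds broken (reactants):
  Br–Br: 1 × 198 = 198
  C–H: 4 × 428 = 1712
  Σ(broken) = 1910 kJ
Bonds formed (products):
  C–Br: 1 × 287 = 287
  C–H: 3 × 428 = 1284
  H–Br: 1 × 380 = 380
  Σ(formed) = 1951 kJ
ΔH = Σ(broken) − Σ(formed) = 1910 − 1951 = −41 kJ
For 5× the reaction as written: 5 × (−41) = −205 kJ

ΔH = −205 kJ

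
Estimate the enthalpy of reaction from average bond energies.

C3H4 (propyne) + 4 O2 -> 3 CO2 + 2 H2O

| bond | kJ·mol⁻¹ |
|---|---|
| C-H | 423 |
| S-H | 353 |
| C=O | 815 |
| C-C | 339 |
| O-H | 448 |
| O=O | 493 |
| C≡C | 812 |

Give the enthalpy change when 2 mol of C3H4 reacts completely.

ΔH = −3734 kJ

Bonds broken (reactants):
  C≡C: 1 × 812 = 812
  C-C: 1 × 339 = 339
  C-H: 4 × 423 = 1692
  O=O: 4 × 493 = 1972
  Σ(broken) = 4815 kJ
Bonds formed (products):
  C=O: 6 × 815 = 4890
  O-H: 4 × 448 = 1792
  Σ(formed) = 6682 kJ
ΔH = Σ(broken) − Σ(formed) = 4815 − 6682 = −1867 kJ
For 2× the reaction as written: 2 × (−1867) = −3734 kJ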